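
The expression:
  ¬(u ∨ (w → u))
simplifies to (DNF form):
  w ∧ ¬u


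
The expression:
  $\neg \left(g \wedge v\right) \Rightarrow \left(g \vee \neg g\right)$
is always true.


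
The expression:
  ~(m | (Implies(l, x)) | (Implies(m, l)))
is never true.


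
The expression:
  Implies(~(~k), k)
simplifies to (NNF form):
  True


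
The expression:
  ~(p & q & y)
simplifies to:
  ~p | ~q | ~y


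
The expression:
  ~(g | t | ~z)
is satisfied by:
  {z: True, g: False, t: False}


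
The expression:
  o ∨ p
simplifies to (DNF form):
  o ∨ p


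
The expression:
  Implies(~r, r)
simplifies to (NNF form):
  r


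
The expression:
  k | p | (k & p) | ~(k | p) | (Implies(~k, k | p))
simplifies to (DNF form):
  True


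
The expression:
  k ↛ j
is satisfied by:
  {k: True, j: False}


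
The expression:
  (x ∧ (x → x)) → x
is always true.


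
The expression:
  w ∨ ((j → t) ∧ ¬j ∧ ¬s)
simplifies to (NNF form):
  w ∨ (¬j ∧ ¬s)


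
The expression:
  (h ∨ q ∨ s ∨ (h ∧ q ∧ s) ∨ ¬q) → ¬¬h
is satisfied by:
  {h: True}


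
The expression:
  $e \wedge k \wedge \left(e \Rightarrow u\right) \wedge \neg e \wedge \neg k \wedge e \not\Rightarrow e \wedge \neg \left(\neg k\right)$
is never true.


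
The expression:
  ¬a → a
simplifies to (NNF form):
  a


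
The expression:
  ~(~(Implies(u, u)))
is always true.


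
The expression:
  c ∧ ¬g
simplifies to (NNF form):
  c ∧ ¬g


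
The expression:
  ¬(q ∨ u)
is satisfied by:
  {q: False, u: False}


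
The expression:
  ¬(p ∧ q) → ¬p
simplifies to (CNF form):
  q ∨ ¬p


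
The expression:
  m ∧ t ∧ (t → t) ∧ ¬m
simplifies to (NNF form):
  False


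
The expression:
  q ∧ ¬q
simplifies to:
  False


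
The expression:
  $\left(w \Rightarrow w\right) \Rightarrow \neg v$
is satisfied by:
  {v: False}


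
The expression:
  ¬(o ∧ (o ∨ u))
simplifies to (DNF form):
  ¬o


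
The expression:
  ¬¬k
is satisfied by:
  {k: True}


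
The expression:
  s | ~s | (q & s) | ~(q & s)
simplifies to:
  True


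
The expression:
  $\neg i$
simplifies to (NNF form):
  $\neg i$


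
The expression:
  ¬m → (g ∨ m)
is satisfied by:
  {m: True, g: True}
  {m: True, g: False}
  {g: True, m: False}


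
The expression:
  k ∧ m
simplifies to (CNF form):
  k ∧ m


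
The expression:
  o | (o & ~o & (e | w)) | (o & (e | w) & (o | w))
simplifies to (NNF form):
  o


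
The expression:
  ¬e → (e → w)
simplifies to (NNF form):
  True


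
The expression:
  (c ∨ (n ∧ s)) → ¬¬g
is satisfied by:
  {g: True, c: False, s: False, n: False}
  {n: True, g: True, c: False, s: False}
  {g: True, s: True, c: False, n: False}
  {n: True, g: True, s: True, c: False}
  {g: True, c: True, s: False, n: False}
  {g: True, n: True, c: True, s: False}
  {g: True, s: True, c: True, n: False}
  {n: True, g: True, s: True, c: True}
  {n: False, c: False, s: False, g: False}
  {n: True, c: False, s: False, g: False}
  {s: True, n: False, c: False, g: False}


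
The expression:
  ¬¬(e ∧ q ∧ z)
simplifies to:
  e ∧ q ∧ z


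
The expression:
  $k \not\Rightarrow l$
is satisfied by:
  {k: True, l: False}


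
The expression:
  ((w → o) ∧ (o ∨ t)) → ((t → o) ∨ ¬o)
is always true.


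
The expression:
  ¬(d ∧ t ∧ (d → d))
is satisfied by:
  {t: False, d: False}
  {d: True, t: False}
  {t: True, d: False}


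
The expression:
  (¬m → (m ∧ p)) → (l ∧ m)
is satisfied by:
  {l: True, m: False}
  {m: False, l: False}
  {m: True, l: True}


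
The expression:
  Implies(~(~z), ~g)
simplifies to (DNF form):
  ~g | ~z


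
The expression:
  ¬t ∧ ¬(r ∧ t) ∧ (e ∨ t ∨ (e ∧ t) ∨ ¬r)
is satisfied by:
  {e: True, t: False, r: False}
  {e: False, t: False, r: False}
  {r: True, e: True, t: False}


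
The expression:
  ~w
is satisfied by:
  {w: False}


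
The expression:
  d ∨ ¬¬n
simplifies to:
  d ∨ n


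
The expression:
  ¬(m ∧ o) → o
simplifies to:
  o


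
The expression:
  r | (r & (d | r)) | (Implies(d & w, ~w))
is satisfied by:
  {r: True, w: False, d: False}
  {w: False, d: False, r: False}
  {r: True, d: True, w: False}
  {d: True, w: False, r: False}
  {r: True, w: True, d: False}
  {w: True, r: False, d: False}
  {r: True, d: True, w: True}


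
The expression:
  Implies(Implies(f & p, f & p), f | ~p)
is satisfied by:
  {f: True, p: False}
  {p: False, f: False}
  {p: True, f: True}


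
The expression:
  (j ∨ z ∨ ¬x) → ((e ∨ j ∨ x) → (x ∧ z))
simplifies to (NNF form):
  (x ∧ z) ∨ (x ∧ ¬j) ∨ (¬e ∧ ¬j)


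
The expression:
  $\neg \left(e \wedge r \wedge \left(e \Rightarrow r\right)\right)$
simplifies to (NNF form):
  $\neg e \vee \neg r$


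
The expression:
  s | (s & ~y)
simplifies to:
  s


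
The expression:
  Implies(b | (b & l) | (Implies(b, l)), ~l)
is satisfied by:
  {l: False}


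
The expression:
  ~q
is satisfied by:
  {q: False}


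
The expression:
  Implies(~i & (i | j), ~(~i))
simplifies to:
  i | ~j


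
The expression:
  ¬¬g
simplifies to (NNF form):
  g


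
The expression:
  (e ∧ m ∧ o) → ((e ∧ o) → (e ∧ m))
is always true.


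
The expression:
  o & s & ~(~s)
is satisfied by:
  {s: True, o: True}


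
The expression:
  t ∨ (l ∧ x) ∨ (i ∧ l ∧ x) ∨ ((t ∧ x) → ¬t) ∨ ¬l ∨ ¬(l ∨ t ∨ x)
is always true.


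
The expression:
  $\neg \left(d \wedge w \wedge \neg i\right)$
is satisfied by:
  {i: True, w: False, d: False}
  {w: False, d: False, i: False}
  {i: True, d: True, w: False}
  {d: True, w: False, i: False}
  {i: True, w: True, d: False}
  {w: True, i: False, d: False}
  {i: True, d: True, w: True}


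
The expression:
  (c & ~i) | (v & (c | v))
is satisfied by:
  {c: True, v: True, i: False}
  {v: True, i: False, c: False}
  {c: True, v: True, i: True}
  {v: True, i: True, c: False}
  {c: True, i: False, v: False}


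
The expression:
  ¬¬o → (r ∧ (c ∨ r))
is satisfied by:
  {r: True, o: False}
  {o: False, r: False}
  {o: True, r: True}


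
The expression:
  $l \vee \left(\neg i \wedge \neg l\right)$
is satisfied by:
  {l: True, i: False}
  {i: False, l: False}
  {i: True, l: True}


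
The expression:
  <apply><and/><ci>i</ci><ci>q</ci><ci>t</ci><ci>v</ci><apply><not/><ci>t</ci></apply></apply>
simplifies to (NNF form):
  <false/>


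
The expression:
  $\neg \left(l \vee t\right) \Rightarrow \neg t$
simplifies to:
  $\text{True}$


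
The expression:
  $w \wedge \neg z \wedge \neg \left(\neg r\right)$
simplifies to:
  $r \wedge w \wedge \neg z$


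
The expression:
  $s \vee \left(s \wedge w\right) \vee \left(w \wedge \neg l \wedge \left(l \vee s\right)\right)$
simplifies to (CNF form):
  $s$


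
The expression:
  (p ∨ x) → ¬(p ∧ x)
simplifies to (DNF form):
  ¬p ∨ ¬x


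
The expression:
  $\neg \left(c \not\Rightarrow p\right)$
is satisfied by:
  {p: True, c: False}
  {c: False, p: False}
  {c: True, p: True}


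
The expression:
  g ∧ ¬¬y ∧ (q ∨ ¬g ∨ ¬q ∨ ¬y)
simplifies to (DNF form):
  g ∧ y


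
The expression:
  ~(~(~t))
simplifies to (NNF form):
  ~t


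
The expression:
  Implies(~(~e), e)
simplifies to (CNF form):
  True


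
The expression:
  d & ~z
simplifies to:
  d & ~z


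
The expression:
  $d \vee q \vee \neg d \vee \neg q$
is always true.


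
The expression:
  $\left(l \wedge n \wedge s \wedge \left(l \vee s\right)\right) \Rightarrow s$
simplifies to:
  $\text{True}$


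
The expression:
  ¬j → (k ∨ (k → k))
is always true.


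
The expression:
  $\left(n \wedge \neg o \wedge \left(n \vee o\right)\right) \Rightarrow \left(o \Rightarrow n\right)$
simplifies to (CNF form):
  $\text{True}$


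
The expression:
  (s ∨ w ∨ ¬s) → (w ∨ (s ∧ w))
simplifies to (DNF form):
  w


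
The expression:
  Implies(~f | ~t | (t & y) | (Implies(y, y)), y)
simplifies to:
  y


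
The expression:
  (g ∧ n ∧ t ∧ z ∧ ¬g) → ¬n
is always true.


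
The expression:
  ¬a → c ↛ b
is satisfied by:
  {a: True, c: True, b: False}
  {a: True, b: False, c: False}
  {a: True, c: True, b: True}
  {a: True, b: True, c: False}
  {c: True, b: False, a: False}


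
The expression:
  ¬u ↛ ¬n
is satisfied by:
  {n: True, u: False}


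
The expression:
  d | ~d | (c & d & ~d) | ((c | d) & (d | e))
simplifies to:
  True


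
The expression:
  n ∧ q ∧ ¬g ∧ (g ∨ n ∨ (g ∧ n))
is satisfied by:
  {q: True, n: True, g: False}


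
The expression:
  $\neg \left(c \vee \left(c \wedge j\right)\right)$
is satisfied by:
  {c: False}


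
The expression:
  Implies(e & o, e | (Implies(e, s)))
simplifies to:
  True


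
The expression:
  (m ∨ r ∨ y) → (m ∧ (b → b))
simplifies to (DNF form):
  m ∨ (¬r ∧ ¬y)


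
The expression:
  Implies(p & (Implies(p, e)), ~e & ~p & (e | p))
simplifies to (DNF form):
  ~e | ~p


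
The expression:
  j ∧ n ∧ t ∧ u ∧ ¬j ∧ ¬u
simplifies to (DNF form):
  False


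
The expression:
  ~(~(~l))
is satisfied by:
  {l: False}


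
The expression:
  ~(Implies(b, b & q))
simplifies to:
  b & ~q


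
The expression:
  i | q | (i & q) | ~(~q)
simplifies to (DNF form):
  i | q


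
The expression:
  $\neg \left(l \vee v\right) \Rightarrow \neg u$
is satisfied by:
  {v: True, l: True, u: False}
  {v: True, u: False, l: False}
  {l: True, u: False, v: False}
  {l: False, u: False, v: False}
  {v: True, l: True, u: True}
  {v: True, u: True, l: False}
  {l: True, u: True, v: False}


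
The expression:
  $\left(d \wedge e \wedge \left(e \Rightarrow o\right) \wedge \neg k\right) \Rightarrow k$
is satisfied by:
  {k: True, e: False, o: False, d: False}
  {k: False, e: False, o: False, d: False}
  {d: True, k: True, e: False, o: False}
  {d: True, k: False, e: False, o: False}
  {k: True, o: True, d: False, e: False}
  {o: True, d: False, e: False, k: False}
  {d: True, o: True, k: True, e: False}
  {d: True, o: True, k: False, e: False}
  {k: True, e: True, d: False, o: False}
  {e: True, d: False, o: False, k: False}
  {k: True, d: True, e: True, o: False}
  {d: True, e: True, k: False, o: False}
  {k: True, o: True, e: True, d: False}
  {o: True, e: True, d: False, k: False}
  {d: True, o: True, e: True, k: True}


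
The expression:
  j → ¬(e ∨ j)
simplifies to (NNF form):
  ¬j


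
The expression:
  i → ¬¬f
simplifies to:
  f ∨ ¬i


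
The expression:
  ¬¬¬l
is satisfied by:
  {l: False}


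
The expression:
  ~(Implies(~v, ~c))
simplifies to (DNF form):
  c & ~v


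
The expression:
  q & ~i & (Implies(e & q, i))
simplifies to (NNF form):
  q & ~e & ~i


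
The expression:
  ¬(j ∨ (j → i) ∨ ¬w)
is never true.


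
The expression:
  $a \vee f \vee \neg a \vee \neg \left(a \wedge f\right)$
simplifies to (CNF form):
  $\text{True}$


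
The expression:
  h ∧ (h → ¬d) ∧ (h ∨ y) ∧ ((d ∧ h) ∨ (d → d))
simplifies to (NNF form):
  h ∧ ¬d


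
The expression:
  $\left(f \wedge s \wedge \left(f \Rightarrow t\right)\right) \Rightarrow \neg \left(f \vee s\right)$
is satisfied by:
  {s: False, t: False, f: False}
  {f: True, s: False, t: False}
  {t: True, s: False, f: False}
  {f: True, t: True, s: False}
  {s: True, f: False, t: False}
  {f: True, s: True, t: False}
  {t: True, s: True, f: False}


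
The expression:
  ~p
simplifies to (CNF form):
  ~p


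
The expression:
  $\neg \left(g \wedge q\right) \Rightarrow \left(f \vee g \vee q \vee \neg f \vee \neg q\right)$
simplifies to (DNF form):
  $\text{True}$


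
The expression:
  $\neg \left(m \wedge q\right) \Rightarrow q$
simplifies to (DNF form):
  $q$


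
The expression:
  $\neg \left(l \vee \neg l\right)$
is never true.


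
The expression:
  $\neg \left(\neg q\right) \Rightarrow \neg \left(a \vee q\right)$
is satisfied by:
  {q: False}


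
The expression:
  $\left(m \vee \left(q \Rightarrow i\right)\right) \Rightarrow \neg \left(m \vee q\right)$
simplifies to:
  $\neg m \wedge \left(\neg i \vee \neg q\right)$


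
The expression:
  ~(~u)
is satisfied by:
  {u: True}


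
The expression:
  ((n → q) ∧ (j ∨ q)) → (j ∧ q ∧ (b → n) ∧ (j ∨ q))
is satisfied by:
  {j: True, n: True, q: False, b: False}
  {b: True, j: True, n: True, q: False}
  {q: True, j: True, n: True, b: False}
  {b: True, q: True, j: True, n: True}
  {q: True, j: True, n: False, b: False}
  {n: True, b: False, j: False, q: False}
  {b: True, n: True, j: False, q: False}
  {b: False, n: False, j: False, q: False}
  {b: True, n: False, j: False, q: False}


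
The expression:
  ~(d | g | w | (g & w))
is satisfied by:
  {g: False, d: False, w: False}


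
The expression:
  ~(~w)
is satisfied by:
  {w: True}


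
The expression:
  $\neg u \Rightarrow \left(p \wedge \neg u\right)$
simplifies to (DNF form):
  $p \vee u$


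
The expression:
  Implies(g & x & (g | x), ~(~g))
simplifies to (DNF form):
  True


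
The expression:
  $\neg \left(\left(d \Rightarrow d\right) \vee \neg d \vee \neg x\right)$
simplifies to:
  $\text{False}$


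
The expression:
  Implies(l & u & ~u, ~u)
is always true.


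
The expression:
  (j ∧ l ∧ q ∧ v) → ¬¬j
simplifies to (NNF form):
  True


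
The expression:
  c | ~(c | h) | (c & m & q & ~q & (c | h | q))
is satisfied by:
  {c: True, h: False}
  {h: False, c: False}
  {h: True, c: True}


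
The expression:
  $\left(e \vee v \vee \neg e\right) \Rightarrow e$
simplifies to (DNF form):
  $e$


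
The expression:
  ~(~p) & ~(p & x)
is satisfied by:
  {p: True, x: False}


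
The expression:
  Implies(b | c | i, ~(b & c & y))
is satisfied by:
  {c: False, y: False, b: False}
  {b: True, c: False, y: False}
  {y: True, c: False, b: False}
  {b: True, y: True, c: False}
  {c: True, b: False, y: False}
  {b: True, c: True, y: False}
  {y: True, c: True, b: False}


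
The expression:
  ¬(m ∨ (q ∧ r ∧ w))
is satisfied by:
  {w: False, q: False, m: False, r: False}
  {r: True, w: False, q: False, m: False}
  {q: True, r: False, w: False, m: False}
  {r: True, q: True, w: False, m: False}
  {w: True, r: False, q: False, m: False}
  {r: True, w: True, q: False, m: False}
  {q: True, w: True, r: False, m: False}


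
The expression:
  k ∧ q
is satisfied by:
  {q: True, k: True}


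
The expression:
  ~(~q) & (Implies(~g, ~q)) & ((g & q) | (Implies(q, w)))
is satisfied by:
  {g: True, q: True}


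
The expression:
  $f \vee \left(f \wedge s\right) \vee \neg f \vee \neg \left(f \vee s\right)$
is always true.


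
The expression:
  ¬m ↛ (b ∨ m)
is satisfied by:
  {b: False, m: False}


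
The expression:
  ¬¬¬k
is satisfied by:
  {k: False}


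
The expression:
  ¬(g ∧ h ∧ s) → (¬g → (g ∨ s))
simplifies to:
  g ∨ s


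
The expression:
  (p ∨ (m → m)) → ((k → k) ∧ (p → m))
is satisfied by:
  {m: True, p: False}
  {p: False, m: False}
  {p: True, m: True}


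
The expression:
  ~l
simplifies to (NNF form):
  ~l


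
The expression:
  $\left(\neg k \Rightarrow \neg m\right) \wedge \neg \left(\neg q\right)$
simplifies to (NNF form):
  $q \wedge \left(k \vee \neg m\right)$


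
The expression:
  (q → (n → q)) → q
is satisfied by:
  {q: True}


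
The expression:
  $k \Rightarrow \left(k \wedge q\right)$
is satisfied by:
  {q: True, k: False}
  {k: False, q: False}
  {k: True, q: True}


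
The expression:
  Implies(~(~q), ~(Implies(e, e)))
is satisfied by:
  {q: False}


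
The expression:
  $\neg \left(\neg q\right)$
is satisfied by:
  {q: True}


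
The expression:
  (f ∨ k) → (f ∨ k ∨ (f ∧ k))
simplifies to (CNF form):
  True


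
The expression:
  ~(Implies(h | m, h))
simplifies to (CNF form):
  m & ~h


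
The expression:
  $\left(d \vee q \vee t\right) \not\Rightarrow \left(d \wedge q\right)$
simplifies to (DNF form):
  $\left(d \wedge \neg q\right) \vee \left(q \wedge \neg d\right) \vee \left(t \wedge \neg d\right)$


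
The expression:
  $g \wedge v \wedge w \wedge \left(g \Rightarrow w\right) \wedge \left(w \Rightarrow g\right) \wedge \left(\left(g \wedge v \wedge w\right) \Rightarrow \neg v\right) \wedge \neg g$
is never true.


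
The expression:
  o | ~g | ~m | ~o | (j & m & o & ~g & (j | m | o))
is always true.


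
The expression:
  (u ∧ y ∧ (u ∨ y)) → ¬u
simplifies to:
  ¬u ∨ ¬y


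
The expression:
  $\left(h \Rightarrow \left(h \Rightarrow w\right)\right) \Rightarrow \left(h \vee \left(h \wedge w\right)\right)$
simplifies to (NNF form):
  $h$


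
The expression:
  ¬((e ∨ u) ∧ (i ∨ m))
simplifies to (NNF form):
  (¬e ∨ ¬i) ∧ (¬e ∨ ¬m) ∧ (¬i ∨ ¬u) ∧ (¬m ∨ ¬u)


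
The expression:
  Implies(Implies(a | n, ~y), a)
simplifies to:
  a | (n & y)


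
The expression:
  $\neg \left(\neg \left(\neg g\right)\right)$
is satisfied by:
  {g: False}


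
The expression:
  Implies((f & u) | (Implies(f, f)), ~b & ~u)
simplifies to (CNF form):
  ~b & ~u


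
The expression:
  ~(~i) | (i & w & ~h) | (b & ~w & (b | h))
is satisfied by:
  {i: True, b: True, w: False}
  {i: True, b: False, w: False}
  {i: True, w: True, b: True}
  {i: True, w: True, b: False}
  {b: True, w: False, i: False}


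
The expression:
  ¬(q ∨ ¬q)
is never true.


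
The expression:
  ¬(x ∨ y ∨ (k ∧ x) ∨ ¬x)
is never true.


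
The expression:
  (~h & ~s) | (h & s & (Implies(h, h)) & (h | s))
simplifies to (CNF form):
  (h | ~h) & (h | ~s) & (s | ~h) & (s | ~s)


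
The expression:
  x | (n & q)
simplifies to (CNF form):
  (n | x) & (q | x)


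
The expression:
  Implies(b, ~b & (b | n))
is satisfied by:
  {b: False}


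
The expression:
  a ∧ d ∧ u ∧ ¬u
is never true.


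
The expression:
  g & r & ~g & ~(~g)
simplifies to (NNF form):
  False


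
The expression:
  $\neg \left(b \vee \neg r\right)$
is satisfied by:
  {r: True, b: False}


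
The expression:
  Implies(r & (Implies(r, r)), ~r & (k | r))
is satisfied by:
  {r: False}


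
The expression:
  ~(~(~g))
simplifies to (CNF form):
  ~g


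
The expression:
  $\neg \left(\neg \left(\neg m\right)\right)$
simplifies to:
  $\neg m$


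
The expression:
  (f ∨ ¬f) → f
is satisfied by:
  {f: True}


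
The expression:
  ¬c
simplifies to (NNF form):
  ¬c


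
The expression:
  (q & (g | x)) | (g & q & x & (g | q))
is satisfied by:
  {x: True, g: True, q: True}
  {x: True, q: True, g: False}
  {g: True, q: True, x: False}


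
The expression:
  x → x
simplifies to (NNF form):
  True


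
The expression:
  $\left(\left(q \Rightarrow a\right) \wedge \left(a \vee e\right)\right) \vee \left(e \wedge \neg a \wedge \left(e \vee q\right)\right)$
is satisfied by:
  {a: True, e: True}
  {a: True, e: False}
  {e: True, a: False}


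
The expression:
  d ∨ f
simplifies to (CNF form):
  d ∨ f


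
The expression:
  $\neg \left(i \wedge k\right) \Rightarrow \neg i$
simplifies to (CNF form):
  $k \vee \neg i$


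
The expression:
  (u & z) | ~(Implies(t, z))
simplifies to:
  (u & z) | (t & ~z)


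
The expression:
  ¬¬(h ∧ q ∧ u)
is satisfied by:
  {h: True, u: True, q: True}


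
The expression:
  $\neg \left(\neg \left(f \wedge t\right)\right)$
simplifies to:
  $f \wedge t$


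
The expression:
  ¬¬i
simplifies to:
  i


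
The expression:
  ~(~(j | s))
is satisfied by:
  {s: True, j: True}
  {s: True, j: False}
  {j: True, s: False}


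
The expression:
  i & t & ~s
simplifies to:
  i & t & ~s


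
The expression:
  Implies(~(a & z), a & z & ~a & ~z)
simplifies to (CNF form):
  a & z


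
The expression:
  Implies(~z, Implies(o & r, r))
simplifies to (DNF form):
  True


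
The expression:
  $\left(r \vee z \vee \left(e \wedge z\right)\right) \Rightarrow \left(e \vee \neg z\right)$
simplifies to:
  $e \vee \neg z$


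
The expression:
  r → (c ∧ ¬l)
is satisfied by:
  {c: True, l: False, r: False}
  {l: False, r: False, c: False}
  {c: True, l: True, r: False}
  {l: True, c: False, r: False}
  {r: True, c: True, l: False}


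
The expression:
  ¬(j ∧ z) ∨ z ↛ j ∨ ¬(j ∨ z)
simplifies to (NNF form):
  ¬j ∨ ¬z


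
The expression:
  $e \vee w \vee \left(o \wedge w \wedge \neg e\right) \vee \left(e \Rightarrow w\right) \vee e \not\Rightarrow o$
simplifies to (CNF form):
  $\text{True}$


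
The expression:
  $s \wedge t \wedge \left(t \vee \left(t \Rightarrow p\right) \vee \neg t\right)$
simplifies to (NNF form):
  $s \wedge t$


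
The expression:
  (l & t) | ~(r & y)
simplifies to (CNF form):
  (l | ~r | ~y) & (t | ~r | ~y)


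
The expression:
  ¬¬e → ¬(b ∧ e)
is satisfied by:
  {e: False, b: False}
  {b: True, e: False}
  {e: True, b: False}


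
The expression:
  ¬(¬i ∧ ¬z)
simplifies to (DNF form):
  i ∨ z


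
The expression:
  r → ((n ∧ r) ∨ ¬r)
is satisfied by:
  {n: True, r: False}
  {r: False, n: False}
  {r: True, n: True}


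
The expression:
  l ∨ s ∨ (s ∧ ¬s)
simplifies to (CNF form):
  l ∨ s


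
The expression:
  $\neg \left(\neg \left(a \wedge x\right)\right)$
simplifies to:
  $a \wedge x$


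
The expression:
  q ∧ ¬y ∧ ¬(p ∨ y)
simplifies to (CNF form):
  q ∧ ¬p ∧ ¬y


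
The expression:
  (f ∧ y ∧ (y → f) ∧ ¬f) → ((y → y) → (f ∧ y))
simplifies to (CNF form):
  True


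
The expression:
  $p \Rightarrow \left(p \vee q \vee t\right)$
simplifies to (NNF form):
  $\text{True}$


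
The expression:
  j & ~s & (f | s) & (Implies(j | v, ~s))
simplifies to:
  f & j & ~s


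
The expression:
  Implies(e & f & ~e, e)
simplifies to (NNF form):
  True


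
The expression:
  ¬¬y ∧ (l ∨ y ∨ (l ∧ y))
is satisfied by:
  {y: True}


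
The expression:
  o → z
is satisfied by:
  {z: True, o: False}
  {o: False, z: False}
  {o: True, z: True}


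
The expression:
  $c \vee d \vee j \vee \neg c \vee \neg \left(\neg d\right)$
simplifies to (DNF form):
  $\text{True}$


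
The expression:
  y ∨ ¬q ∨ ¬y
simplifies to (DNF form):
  True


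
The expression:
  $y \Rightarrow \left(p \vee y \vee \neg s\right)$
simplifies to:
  $\text{True}$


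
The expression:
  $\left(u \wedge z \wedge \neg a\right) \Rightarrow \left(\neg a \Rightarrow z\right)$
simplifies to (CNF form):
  $\text{True}$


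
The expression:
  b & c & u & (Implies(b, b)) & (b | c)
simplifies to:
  b & c & u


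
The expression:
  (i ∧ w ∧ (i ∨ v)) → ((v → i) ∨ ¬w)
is always true.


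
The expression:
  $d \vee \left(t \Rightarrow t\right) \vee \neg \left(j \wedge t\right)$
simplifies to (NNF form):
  $\text{True}$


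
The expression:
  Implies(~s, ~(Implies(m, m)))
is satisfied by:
  {s: True}


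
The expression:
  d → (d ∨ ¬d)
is always true.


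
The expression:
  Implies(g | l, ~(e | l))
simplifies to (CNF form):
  ~l & (~e | ~g)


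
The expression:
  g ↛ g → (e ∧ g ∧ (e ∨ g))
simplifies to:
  True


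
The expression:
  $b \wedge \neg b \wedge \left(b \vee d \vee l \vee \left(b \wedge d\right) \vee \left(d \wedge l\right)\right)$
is never true.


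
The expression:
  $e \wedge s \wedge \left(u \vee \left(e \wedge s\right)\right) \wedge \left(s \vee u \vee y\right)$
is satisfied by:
  {e: True, s: True}


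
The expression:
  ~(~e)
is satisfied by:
  {e: True}


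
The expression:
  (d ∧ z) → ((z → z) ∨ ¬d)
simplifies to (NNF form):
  True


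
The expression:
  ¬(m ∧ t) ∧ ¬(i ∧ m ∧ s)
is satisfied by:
  {s: False, m: False, t: False, i: False}
  {i: True, s: False, m: False, t: False}
  {s: True, i: False, m: False, t: False}
  {i: True, s: True, m: False, t: False}
  {t: True, i: False, s: False, m: False}
  {i: True, t: True, s: False, m: False}
  {t: True, s: True, i: False, m: False}
  {i: True, t: True, s: True, m: False}
  {m: True, t: False, s: False, i: False}
  {m: True, i: True, t: False, s: False}
  {m: True, s: True, t: False, i: False}


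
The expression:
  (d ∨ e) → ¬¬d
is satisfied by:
  {d: True, e: False}
  {e: False, d: False}
  {e: True, d: True}


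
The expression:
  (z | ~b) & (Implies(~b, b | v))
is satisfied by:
  {v: True, z: True, b: False}
  {v: True, z: False, b: False}
  {b: True, v: True, z: True}
  {b: True, z: True, v: False}


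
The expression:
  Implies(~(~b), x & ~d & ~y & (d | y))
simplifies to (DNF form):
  ~b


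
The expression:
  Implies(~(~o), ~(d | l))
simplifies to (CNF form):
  (~d | ~o) & (~l | ~o)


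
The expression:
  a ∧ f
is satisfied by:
  {a: True, f: True}


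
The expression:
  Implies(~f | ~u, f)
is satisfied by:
  {f: True}


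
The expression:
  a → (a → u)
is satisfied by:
  {u: True, a: False}
  {a: False, u: False}
  {a: True, u: True}


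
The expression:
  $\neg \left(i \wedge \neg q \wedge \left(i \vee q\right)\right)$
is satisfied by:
  {q: True, i: False}
  {i: False, q: False}
  {i: True, q: True}


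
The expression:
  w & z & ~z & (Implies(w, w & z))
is never true.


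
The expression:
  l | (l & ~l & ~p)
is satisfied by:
  {l: True}


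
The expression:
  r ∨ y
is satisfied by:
  {r: True, y: True}
  {r: True, y: False}
  {y: True, r: False}


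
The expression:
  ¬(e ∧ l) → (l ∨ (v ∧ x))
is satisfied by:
  {l: True, v: True, x: True}
  {l: True, v: True, x: False}
  {l: True, x: True, v: False}
  {l: True, x: False, v: False}
  {v: True, x: True, l: False}


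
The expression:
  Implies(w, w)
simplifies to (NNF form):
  True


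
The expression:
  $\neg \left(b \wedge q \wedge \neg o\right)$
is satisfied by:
  {o: True, q: False, b: False}
  {q: False, b: False, o: False}
  {b: True, o: True, q: False}
  {b: True, q: False, o: False}
  {o: True, q: True, b: False}
  {q: True, o: False, b: False}
  {b: True, q: True, o: True}


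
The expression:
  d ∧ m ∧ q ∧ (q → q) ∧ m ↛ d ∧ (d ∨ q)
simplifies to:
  False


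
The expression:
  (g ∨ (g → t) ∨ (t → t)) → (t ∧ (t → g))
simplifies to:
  g ∧ t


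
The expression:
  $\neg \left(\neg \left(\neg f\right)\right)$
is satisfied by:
  {f: False}


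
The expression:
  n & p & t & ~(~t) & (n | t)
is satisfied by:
  {t: True, p: True, n: True}


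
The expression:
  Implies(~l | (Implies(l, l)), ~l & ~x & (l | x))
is never true.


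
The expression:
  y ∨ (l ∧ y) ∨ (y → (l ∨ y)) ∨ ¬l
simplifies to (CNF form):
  True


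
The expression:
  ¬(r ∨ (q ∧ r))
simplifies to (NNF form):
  ¬r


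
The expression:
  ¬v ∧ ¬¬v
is never true.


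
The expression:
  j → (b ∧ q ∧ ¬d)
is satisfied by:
  {b: True, q: True, d: False, j: False}
  {b: True, q: False, d: False, j: False}
  {q: True, b: False, d: False, j: False}
  {b: False, q: False, d: False, j: False}
  {b: True, d: True, q: True, j: False}
  {b: True, d: True, q: False, j: False}
  {d: True, q: True, b: False, j: False}
  {d: True, q: False, b: False, j: False}
  {j: True, b: True, d: False, q: True}


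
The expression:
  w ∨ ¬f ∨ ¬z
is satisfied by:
  {w: True, z: False, f: False}
  {w: False, z: False, f: False}
  {f: True, w: True, z: False}
  {f: True, w: False, z: False}
  {z: True, w: True, f: False}
  {z: True, w: False, f: False}
  {z: True, f: True, w: True}


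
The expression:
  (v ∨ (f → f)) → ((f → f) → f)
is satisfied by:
  {f: True}


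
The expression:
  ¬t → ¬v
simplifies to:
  t ∨ ¬v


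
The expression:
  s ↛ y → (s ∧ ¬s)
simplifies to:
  y ∨ ¬s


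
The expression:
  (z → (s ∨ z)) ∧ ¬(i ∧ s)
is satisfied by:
  {s: False, i: False}
  {i: True, s: False}
  {s: True, i: False}


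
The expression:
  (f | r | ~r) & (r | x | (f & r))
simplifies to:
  r | x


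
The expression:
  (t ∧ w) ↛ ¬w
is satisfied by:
  {t: True, w: True}


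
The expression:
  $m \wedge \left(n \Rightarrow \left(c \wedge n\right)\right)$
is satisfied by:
  {m: True, c: True, n: False}
  {m: True, c: False, n: False}
  {m: True, n: True, c: True}


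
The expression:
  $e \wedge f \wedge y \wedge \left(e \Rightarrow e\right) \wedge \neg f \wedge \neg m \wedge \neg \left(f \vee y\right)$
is never true.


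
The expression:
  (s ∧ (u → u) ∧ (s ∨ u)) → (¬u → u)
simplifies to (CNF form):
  u ∨ ¬s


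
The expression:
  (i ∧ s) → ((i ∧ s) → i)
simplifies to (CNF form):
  True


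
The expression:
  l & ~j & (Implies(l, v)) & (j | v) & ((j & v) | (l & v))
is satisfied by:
  {v: True, l: True, j: False}


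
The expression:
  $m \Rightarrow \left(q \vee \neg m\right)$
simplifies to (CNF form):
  $q \vee \neg m$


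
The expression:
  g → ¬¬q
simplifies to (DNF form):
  q ∨ ¬g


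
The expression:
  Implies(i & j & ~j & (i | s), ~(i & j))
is always true.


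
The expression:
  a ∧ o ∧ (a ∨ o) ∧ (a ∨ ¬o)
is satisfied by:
  {a: True, o: True}


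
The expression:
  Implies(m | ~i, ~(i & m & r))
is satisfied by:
  {m: False, i: False, r: False}
  {r: True, m: False, i: False}
  {i: True, m: False, r: False}
  {r: True, i: True, m: False}
  {m: True, r: False, i: False}
  {r: True, m: True, i: False}
  {i: True, m: True, r: False}


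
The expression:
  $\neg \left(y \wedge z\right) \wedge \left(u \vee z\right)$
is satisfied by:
  {u: True, z: False, y: False}
  {y: True, u: True, z: False}
  {u: True, z: True, y: False}
  {z: True, y: False, u: False}


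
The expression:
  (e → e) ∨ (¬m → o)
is always true.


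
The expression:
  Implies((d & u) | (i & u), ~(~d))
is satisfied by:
  {d: True, u: False, i: False}
  {u: False, i: False, d: False}
  {i: True, d: True, u: False}
  {i: True, u: False, d: False}
  {d: True, u: True, i: False}
  {u: True, d: False, i: False}
  {i: True, u: True, d: True}


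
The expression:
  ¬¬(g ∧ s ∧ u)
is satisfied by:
  {u: True, s: True, g: True}


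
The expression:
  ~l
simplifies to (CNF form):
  ~l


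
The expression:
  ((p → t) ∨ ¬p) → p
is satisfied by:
  {p: True}


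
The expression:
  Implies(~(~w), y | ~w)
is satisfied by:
  {y: True, w: False}
  {w: False, y: False}
  {w: True, y: True}


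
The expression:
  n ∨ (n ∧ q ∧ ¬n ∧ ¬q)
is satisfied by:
  {n: True}


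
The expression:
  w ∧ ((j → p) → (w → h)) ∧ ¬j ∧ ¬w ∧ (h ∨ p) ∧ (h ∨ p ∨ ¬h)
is never true.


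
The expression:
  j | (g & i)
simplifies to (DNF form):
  j | (g & i)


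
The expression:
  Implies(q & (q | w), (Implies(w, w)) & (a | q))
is always true.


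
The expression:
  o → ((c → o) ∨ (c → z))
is always true.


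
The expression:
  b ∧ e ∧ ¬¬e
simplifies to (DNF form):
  b ∧ e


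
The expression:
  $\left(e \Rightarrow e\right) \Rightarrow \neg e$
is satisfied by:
  {e: False}


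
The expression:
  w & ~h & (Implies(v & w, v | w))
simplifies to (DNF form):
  w & ~h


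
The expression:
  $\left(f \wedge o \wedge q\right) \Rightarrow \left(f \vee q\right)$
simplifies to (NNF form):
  $\text{True}$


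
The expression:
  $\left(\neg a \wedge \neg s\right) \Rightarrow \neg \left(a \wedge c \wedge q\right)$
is always true.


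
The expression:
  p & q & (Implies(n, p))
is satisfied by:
  {p: True, q: True}


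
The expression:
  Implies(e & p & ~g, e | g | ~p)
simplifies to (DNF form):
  True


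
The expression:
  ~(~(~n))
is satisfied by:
  {n: False}


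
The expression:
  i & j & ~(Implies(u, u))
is never true.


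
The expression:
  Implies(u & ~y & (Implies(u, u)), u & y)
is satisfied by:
  {y: True, u: False}
  {u: False, y: False}
  {u: True, y: True}


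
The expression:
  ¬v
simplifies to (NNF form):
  ¬v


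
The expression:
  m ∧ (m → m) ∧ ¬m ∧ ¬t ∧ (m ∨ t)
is never true.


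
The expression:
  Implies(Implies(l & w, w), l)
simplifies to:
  l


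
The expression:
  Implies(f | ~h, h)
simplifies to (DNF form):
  h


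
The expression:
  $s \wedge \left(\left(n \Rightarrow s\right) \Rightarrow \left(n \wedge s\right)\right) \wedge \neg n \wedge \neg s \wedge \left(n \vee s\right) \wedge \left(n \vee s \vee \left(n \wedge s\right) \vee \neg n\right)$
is never true.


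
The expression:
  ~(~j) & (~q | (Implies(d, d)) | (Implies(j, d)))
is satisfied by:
  {j: True}


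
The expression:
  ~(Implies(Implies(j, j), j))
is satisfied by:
  {j: False}


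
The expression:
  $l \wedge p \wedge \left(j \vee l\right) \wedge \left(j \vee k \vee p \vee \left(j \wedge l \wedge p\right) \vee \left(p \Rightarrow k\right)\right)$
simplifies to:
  $l \wedge p$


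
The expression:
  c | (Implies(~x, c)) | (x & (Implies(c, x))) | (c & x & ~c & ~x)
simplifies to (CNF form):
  c | x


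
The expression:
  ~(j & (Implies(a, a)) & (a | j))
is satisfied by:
  {j: False}


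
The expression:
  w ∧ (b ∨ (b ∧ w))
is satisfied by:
  {w: True, b: True}


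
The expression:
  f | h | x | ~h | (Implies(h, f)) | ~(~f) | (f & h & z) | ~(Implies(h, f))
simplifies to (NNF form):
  True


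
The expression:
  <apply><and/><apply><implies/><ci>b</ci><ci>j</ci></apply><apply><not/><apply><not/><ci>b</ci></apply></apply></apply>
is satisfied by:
  {j: True, b: True}


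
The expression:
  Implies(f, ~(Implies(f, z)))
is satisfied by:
  {z: False, f: False}
  {f: True, z: False}
  {z: True, f: False}


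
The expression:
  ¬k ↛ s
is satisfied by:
  {s: True, k: False}
  {k: False, s: False}
  {k: True, s: True}


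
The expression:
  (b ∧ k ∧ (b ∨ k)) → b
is always true.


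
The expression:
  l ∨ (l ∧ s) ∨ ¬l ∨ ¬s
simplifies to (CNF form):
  True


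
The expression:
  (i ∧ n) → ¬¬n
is always true.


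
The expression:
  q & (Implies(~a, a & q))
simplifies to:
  a & q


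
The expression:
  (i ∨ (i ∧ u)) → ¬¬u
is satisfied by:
  {u: True, i: False}
  {i: False, u: False}
  {i: True, u: True}


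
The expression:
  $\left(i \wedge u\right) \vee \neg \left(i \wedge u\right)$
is always true.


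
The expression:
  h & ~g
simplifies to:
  h & ~g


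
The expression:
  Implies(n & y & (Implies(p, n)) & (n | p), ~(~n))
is always true.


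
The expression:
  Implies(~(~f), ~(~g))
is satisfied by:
  {g: True, f: False}
  {f: False, g: False}
  {f: True, g: True}


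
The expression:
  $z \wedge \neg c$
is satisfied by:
  {z: True, c: False}


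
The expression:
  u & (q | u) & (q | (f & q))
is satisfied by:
  {u: True, q: True}


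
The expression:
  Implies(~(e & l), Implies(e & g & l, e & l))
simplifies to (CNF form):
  True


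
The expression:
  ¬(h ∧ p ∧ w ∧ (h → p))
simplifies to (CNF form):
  ¬h ∨ ¬p ∨ ¬w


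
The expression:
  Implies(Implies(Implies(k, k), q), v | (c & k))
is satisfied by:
  {k: True, v: True, c: True, q: False}
  {k: True, v: True, c: False, q: False}
  {v: True, c: True, k: False, q: False}
  {v: True, k: False, c: False, q: False}
  {k: True, c: True, v: False, q: False}
  {k: True, c: False, v: False, q: False}
  {c: True, k: False, v: False, q: False}
  {c: False, k: False, v: False, q: False}
  {q: True, k: True, v: True, c: True}
  {q: True, k: True, v: True, c: False}
  {q: True, v: True, c: True, k: False}
  {q: True, v: True, c: False, k: False}
  {q: True, k: True, c: True, v: False}


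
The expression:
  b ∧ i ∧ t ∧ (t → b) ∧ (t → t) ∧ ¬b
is never true.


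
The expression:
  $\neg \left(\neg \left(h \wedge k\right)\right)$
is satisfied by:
  {h: True, k: True}


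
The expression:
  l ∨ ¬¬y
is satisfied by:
  {y: True, l: True}
  {y: True, l: False}
  {l: True, y: False}


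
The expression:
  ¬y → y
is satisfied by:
  {y: True}


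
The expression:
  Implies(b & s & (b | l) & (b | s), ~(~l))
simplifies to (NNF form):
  l | ~b | ~s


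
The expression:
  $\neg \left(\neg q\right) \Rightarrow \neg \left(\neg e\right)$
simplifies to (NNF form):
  $e \vee \neg q$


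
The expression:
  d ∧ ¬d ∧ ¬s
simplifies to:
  False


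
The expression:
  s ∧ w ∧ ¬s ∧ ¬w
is never true.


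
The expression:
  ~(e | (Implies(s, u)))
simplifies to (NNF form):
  s & ~e & ~u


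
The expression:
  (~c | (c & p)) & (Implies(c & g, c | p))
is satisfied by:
  {p: True, c: False}
  {c: False, p: False}
  {c: True, p: True}


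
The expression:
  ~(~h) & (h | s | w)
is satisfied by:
  {h: True}


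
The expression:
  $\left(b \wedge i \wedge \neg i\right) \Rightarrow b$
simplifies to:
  $\text{True}$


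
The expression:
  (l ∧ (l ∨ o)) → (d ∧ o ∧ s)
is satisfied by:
  {d: True, o: True, s: True, l: False}
  {d: True, o: True, s: False, l: False}
  {d: True, s: True, o: False, l: False}
  {d: True, s: False, o: False, l: False}
  {o: True, s: True, d: False, l: False}
  {o: True, d: False, s: False, l: False}
  {o: False, s: True, d: False, l: False}
  {o: False, d: False, s: False, l: False}
  {d: True, l: True, o: True, s: True}


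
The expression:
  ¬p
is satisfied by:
  {p: False}


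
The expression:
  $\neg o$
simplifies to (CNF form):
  $\neg o$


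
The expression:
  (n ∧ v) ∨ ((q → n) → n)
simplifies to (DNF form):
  n ∨ q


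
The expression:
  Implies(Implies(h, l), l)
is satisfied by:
  {l: True, h: True}
  {l: True, h: False}
  {h: True, l: False}


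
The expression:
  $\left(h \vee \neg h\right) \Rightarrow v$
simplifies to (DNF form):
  $v$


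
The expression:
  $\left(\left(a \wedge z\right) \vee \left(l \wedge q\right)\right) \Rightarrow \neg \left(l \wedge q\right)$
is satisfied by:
  {l: False, q: False}
  {q: True, l: False}
  {l: True, q: False}


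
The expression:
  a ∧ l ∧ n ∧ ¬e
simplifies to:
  a ∧ l ∧ n ∧ ¬e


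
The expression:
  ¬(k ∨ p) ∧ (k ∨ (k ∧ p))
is never true.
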